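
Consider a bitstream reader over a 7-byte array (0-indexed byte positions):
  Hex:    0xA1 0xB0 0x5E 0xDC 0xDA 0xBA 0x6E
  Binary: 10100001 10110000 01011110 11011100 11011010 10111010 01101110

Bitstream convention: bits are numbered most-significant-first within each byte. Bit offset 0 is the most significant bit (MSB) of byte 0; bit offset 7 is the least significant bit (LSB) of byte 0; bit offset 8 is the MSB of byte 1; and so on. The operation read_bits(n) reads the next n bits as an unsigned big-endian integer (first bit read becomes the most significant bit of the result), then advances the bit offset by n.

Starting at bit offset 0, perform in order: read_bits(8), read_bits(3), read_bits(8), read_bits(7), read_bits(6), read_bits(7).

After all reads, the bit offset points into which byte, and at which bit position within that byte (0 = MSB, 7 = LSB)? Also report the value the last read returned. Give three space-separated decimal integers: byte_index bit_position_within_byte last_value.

Answer: 4 7 109

Derivation:
Read 1: bits[0:8] width=8 -> value=161 (bin 10100001); offset now 8 = byte 1 bit 0; 48 bits remain
Read 2: bits[8:11] width=3 -> value=5 (bin 101); offset now 11 = byte 1 bit 3; 45 bits remain
Read 3: bits[11:19] width=8 -> value=130 (bin 10000010); offset now 19 = byte 2 bit 3; 37 bits remain
Read 4: bits[19:26] width=7 -> value=123 (bin 1111011); offset now 26 = byte 3 bit 2; 30 bits remain
Read 5: bits[26:32] width=6 -> value=28 (bin 011100); offset now 32 = byte 4 bit 0; 24 bits remain
Read 6: bits[32:39] width=7 -> value=109 (bin 1101101); offset now 39 = byte 4 bit 7; 17 bits remain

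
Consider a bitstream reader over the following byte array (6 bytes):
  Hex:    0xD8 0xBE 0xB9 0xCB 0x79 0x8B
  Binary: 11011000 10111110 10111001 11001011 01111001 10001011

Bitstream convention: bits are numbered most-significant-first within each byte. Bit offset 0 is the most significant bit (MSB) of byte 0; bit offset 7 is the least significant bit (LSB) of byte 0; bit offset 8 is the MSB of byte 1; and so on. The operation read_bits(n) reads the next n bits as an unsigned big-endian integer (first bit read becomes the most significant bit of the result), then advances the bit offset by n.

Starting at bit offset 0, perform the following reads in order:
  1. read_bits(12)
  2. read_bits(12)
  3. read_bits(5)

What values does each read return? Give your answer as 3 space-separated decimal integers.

Read 1: bits[0:12] width=12 -> value=3467 (bin 110110001011); offset now 12 = byte 1 bit 4; 36 bits remain
Read 2: bits[12:24] width=12 -> value=3769 (bin 111010111001); offset now 24 = byte 3 bit 0; 24 bits remain
Read 3: bits[24:29] width=5 -> value=25 (bin 11001); offset now 29 = byte 3 bit 5; 19 bits remain

Answer: 3467 3769 25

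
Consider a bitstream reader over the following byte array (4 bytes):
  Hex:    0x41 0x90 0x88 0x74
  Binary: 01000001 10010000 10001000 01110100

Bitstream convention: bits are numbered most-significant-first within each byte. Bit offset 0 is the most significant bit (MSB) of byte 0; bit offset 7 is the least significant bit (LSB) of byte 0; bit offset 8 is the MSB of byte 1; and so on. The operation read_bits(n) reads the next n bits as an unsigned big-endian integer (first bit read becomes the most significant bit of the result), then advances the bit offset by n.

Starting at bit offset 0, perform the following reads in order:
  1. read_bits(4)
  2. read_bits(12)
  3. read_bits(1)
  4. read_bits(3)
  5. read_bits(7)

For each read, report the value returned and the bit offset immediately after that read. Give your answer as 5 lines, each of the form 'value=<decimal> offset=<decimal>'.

Read 1: bits[0:4] width=4 -> value=4 (bin 0100); offset now 4 = byte 0 bit 4; 28 bits remain
Read 2: bits[4:16] width=12 -> value=400 (bin 000110010000); offset now 16 = byte 2 bit 0; 16 bits remain
Read 3: bits[16:17] width=1 -> value=1 (bin 1); offset now 17 = byte 2 bit 1; 15 bits remain
Read 4: bits[17:20] width=3 -> value=0 (bin 000); offset now 20 = byte 2 bit 4; 12 bits remain
Read 5: bits[20:27] width=7 -> value=67 (bin 1000011); offset now 27 = byte 3 bit 3; 5 bits remain

Answer: value=4 offset=4
value=400 offset=16
value=1 offset=17
value=0 offset=20
value=67 offset=27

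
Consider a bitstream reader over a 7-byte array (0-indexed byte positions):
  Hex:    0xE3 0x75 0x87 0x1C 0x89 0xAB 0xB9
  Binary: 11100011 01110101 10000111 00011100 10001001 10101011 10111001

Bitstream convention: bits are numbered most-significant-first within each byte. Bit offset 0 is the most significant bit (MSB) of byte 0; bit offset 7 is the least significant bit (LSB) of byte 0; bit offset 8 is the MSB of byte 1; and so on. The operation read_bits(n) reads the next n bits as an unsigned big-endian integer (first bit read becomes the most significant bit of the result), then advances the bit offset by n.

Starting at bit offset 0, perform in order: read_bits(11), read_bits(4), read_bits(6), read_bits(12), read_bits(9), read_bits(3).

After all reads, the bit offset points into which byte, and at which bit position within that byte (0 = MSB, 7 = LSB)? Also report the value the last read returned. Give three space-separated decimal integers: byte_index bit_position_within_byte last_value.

Answer: 5 5 5

Derivation:
Read 1: bits[0:11] width=11 -> value=1819 (bin 11100011011); offset now 11 = byte 1 bit 3; 45 bits remain
Read 2: bits[11:15] width=4 -> value=10 (bin 1010); offset now 15 = byte 1 bit 7; 41 bits remain
Read 3: bits[15:21] width=6 -> value=48 (bin 110000); offset now 21 = byte 2 bit 5; 35 bits remain
Read 4: bits[21:33] width=12 -> value=3641 (bin 111000111001); offset now 33 = byte 4 bit 1; 23 bits remain
Read 5: bits[33:42] width=9 -> value=38 (bin 000100110); offset now 42 = byte 5 bit 2; 14 bits remain
Read 6: bits[42:45] width=3 -> value=5 (bin 101); offset now 45 = byte 5 bit 5; 11 bits remain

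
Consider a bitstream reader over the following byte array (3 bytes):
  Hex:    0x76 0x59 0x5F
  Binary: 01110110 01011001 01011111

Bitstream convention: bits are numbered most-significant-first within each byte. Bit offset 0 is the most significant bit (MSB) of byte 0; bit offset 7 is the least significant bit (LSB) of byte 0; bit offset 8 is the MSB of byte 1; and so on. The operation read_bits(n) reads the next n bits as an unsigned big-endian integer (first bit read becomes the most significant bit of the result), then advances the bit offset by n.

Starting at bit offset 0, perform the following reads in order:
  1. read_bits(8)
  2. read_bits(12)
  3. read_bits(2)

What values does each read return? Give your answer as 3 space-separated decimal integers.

Read 1: bits[0:8] width=8 -> value=118 (bin 01110110); offset now 8 = byte 1 bit 0; 16 bits remain
Read 2: bits[8:20] width=12 -> value=1429 (bin 010110010101); offset now 20 = byte 2 bit 4; 4 bits remain
Read 3: bits[20:22] width=2 -> value=3 (bin 11); offset now 22 = byte 2 bit 6; 2 bits remain

Answer: 118 1429 3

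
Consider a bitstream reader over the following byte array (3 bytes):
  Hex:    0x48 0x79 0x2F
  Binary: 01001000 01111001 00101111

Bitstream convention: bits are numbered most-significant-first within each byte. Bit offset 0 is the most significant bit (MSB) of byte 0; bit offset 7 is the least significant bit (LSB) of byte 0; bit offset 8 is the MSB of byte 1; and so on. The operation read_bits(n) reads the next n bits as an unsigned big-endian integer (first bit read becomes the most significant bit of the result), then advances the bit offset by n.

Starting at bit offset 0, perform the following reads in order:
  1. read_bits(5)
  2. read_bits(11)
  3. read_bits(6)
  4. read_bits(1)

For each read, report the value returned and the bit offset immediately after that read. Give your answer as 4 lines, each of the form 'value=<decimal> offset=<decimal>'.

Read 1: bits[0:5] width=5 -> value=9 (bin 01001); offset now 5 = byte 0 bit 5; 19 bits remain
Read 2: bits[5:16] width=11 -> value=121 (bin 00001111001); offset now 16 = byte 2 bit 0; 8 bits remain
Read 3: bits[16:22] width=6 -> value=11 (bin 001011); offset now 22 = byte 2 bit 6; 2 bits remain
Read 4: bits[22:23] width=1 -> value=1 (bin 1); offset now 23 = byte 2 bit 7; 1 bits remain

Answer: value=9 offset=5
value=121 offset=16
value=11 offset=22
value=1 offset=23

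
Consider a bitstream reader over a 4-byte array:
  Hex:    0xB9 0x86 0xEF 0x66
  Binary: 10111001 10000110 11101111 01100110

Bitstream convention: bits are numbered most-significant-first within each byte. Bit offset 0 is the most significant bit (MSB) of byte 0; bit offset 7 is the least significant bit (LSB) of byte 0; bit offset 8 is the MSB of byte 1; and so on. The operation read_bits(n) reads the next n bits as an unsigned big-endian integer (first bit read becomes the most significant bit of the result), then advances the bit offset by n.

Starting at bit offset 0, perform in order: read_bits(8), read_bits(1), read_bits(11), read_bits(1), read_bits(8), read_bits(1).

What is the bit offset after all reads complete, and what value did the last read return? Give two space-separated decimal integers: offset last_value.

Answer: 30 1

Derivation:
Read 1: bits[0:8] width=8 -> value=185 (bin 10111001); offset now 8 = byte 1 bit 0; 24 bits remain
Read 2: bits[8:9] width=1 -> value=1 (bin 1); offset now 9 = byte 1 bit 1; 23 bits remain
Read 3: bits[9:20] width=11 -> value=110 (bin 00001101110); offset now 20 = byte 2 bit 4; 12 bits remain
Read 4: bits[20:21] width=1 -> value=1 (bin 1); offset now 21 = byte 2 bit 5; 11 bits remain
Read 5: bits[21:29] width=8 -> value=236 (bin 11101100); offset now 29 = byte 3 bit 5; 3 bits remain
Read 6: bits[29:30] width=1 -> value=1 (bin 1); offset now 30 = byte 3 bit 6; 2 bits remain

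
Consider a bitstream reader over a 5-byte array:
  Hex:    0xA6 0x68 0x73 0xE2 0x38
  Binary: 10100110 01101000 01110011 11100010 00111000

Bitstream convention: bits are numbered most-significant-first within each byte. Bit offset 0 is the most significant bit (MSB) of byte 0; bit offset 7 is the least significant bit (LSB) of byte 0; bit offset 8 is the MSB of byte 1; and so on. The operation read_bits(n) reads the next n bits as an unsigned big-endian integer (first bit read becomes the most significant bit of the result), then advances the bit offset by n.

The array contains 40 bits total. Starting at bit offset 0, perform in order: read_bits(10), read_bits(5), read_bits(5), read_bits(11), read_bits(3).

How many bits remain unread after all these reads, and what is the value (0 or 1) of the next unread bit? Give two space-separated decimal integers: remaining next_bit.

Read 1: bits[0:10] width=10 -> value=665 (bin 1010011001); offset now 10 = byte 1 bit 2; 30 bits remain
Read 2: bits[10:15] width=5 -> value=20 (bin 10100); offset now 15 = byte 1 bit 7; 25 bits remain
Read 3: bits[15:20] width=5 -> value=7 (bin 00111); offset now 20 = byte 2 bit 4; 20 bits remain
Read 4: bits[20:31] width=11 -> value=497 (bin 00111110001); offset now 31 = byte 3 bit 7; 9 bits remain
Read 5: bits[31:34] width=3 -> value=0 (bin 000); offset now 34 = byte 4 bit 2; 6 bits remain

Answer: 6 1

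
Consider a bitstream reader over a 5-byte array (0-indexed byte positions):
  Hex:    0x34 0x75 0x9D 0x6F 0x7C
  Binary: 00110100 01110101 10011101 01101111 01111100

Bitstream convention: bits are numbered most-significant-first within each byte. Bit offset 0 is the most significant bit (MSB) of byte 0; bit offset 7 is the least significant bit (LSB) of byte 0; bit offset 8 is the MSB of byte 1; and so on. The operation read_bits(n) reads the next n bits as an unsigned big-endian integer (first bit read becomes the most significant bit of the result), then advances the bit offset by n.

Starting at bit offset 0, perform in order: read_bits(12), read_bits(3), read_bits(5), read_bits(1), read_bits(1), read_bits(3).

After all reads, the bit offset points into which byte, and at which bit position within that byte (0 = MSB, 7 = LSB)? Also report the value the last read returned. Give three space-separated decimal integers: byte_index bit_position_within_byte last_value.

Read 1: bits[0:12] width=12 -> value=839 (bin 001101000111); offset now 12 = byte 1 bit 4; 28 bits remain
Read 2: bits[12:15] width=3 -> value=2 (bin 010); offset now 15 = byte 1 bit 7; 25 bits remain
Read 3: bits[15:20] width=5 -> value=25 (bin 11001); offset now 20 = byte 2 bit 4; 20 bits remain
Read 4: bits[20:21] width=1 -> value=1 (bin 1); offset now 21 = byte 2 bit 5; 19 bits remain
Read 5: bits[21:22] width=1 -> value=1 (bin 1); offset now 22 = byte 2 bit 6; 18 bits remain
Read 6: bits[22:25] width=3 -> value=2 (bin 010); offset now 25 = byte 3 bit 1; 15 bits remain

Answer: 3 1 2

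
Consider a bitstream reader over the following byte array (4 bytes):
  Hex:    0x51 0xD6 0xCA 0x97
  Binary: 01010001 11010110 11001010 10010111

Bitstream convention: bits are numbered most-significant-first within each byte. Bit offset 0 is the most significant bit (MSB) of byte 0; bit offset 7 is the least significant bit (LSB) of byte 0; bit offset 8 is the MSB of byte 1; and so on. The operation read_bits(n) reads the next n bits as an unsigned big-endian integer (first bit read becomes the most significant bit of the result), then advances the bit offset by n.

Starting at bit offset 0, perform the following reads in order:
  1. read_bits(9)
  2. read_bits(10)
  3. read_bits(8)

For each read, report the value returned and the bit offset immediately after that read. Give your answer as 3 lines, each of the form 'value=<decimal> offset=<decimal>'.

Read 1: bits[0:9] width=9 -> value=163 (bin 010100011); offset now 9 = byte 1 bit 1; 23 bits remain
Read 2: bits[9:19] width=10 -> value=694 (bin 1010110110); offset now 19 = byte 2 bit 3; 13 bits remain
Read 3: bits[19:27] width=8 -> value=84 (bin 01010100); offset now 27 = byte 3 bit 3; 5 bits remain

Answer: value=163 offset=9
value=694 offset=19
value=84 offset=27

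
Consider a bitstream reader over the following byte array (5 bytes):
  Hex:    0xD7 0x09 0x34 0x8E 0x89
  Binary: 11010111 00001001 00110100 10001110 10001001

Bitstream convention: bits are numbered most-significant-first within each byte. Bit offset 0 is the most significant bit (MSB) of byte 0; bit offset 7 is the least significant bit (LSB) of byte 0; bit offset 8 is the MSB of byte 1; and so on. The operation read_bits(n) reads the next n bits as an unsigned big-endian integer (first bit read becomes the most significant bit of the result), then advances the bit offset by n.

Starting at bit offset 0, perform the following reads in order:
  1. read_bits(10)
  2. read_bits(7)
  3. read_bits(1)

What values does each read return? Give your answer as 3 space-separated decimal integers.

Read 1: bits[0:10] width=10 -> value=860 (bin 1101011100); offset now 10 = byte 1 bit 2; 30 bits remain
Read 2: bits[10:17] width=7 -> value=18 (bin 0010010); offset now 17 = byte 2 bit 1; 23 bits remain
Read 3: bits[17:18] width=1 -> value=0 (bin 0); offset now 18 = byte 2 bit 2; 22 bits remain

Answer: 860 18 0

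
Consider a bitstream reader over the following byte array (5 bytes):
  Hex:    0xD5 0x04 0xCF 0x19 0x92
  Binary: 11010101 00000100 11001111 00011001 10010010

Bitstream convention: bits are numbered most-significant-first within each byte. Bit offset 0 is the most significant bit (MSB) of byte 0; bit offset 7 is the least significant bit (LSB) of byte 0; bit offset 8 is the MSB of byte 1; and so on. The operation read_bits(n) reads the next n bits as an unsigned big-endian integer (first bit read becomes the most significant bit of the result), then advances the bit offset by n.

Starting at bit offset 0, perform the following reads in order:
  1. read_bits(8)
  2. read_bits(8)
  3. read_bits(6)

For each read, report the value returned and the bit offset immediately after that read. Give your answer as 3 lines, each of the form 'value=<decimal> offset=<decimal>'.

Read 1: bits[0:8] width=8 -> value=213 (bin 11010101); offset now 8 = byte 1 bit 0; 32 bits remain
Read 2: bits[8:16] width=8 -> value=4 (bin 00000100); offset now 16 = byte 2 bit 0; 24 bits remain
Read 3: bits[16:22] width=6 -> value=51 (bin 110011); offset now 22 = byte 2 bit 6; 18 bits remain

Answer: value=213 offset=8
value=4 offset=16
value=51 offset=22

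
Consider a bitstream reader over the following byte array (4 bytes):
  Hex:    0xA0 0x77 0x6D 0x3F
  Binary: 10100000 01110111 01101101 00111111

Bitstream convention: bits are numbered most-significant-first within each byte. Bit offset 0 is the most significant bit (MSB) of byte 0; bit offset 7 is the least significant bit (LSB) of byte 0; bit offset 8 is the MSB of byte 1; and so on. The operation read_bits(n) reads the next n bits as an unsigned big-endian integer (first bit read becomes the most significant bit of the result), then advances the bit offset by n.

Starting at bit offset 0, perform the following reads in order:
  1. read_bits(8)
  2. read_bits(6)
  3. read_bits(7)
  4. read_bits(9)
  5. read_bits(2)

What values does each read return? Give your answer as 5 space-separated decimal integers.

Answer: 160 29 109 335 3

Derivation:
Read 1: bits[0:8] width=8 -> value=160 (bin 10100000); offset now 8 = byte 1 bit 0; 24 bits remain
Read 2: bits[8:14] width=6 -> value=29 (bin 011101); offset now 14 = byte 1 bit 6; 18 bits remain
Read 3: bits[14:21] width=7 -> value=109 (bin 1101101); offset now 21 = byte 2 bit 5; 11 bits remain
Read 4: bits[21:30] width=9 -> value=335 (bin 101001111); offset now 30 = byte 3 bit 6; 2 bits remain
Read 5: bits[30:32] width=2 -> value=3 (bin 11); offset now 32 = byte 4 bit 0; 0 bits remain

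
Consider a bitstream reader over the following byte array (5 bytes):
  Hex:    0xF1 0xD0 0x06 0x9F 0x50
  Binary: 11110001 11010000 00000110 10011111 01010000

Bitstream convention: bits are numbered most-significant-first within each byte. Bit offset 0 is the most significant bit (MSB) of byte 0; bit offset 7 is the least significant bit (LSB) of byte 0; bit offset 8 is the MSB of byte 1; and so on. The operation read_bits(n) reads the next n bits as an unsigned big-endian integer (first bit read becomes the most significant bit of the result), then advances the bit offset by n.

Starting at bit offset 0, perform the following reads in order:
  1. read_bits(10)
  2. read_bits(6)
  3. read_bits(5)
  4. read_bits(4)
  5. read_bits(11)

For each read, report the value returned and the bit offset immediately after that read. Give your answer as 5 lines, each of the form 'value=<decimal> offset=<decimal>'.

Read 1: bits[0:10] width=10 -> value=967 (bin 1111000111); offset now 10 = byte 1 bit 2; 30 bits remain
Read 2: bits[10:16] width=6 -> value=16 (bin 010000); offset now 16 = byte 2 bit 0; 24 bits remain
Read 3: bits[16:21] width=5 -> value=0 (bin 00000); offset now 21 = byte 2 bit 5; 19 bits remain
Read 4: bits[21:25] width=4 -> value=13 (bin 1101); offset now 25 = byte 3 bit 1; 15 bits remain
Read 5: bits[25:36] width=11 -> value=501 (bin 00111110101); offset now 36 = byte 4 bit 4; 4 bits remain

Answer: value=967 offset=10
value=16 offset=16
value=0 offset=21
value=13 offset=25
value=501 offset=36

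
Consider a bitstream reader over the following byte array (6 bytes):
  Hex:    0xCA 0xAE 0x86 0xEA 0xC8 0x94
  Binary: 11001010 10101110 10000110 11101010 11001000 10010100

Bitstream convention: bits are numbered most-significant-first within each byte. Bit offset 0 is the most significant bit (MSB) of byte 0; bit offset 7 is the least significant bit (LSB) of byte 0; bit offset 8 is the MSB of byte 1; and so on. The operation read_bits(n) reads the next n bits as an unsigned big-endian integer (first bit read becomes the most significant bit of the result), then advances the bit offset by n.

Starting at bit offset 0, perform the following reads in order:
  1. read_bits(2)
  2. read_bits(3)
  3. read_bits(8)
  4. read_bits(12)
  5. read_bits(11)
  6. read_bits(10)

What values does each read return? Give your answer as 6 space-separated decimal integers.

Read 1: bits[0:2] width=2 -> value=3 (bin 11); offset now 2 = byte 0 bit 2; 46 bits remain
Read 2: bits[2:5] width=3 -> value=1 (bin 001); offset now 5 = byte 0 bit 5; 43 bits remain
Read 3: bits[5:13] width=8 -> value=85 (bin 01010101); offset now 13 = byte 1 bit 5; 35 bits remain
Read 4: bits[13:25] width=12 -> value=3341 (bin 110100001101); offset now 25 = byte 3 bit 1; 23 bits remain
Read 5: bits[25:36] width=11 -> value=1708 (bin 11010101100); offset now 36 = byte 4 bit 4; 12 bits remain
Read 6: bits[36:46] width=10 -> value=549 (bin 1000100101); offset now 46 = byte 5 bit 6; 2 bits remain

Answer: 3 1 85 3341 1708 549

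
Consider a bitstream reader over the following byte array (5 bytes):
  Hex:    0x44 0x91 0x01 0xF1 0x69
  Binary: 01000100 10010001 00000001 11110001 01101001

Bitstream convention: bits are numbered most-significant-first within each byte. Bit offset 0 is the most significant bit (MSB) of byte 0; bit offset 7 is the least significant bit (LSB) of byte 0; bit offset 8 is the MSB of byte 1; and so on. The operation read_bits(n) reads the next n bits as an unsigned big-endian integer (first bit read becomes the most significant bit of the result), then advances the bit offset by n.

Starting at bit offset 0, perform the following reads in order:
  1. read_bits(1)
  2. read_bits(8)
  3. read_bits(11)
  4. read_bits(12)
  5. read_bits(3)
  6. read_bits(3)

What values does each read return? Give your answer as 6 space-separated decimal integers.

Answer: 0 137 272 497 3 2

Derivation:
Read 1: bits[0:1] width=1 -> value=0 (bin 0); offset now 1 = byte 0 bit 1; 39 bits remain
Read 2: bits[1:9] width=8 -> value=137 (bin 10001001); offset now 9 = byte 1 bit 1; 31 bits remain
Read 3: bits[9:20] width=11 -> value=272 (bin 00100010000); offset now 20 = byte 2 bit 4; 20 bits remain
Read 4: bits[20:32] width=12 -> value=497 (bin 000111110001); offset now 32 = byte 4 bit 0; 8 bits remain
Read 5: bits[32:35] width=3 -> value=3 (bin 011); offset now 35 = byte 4 bit 3; 5 bits remain
Read 6: bits[35:38] width=3 -> value=2 (bin 010); offset now 38 = byte 4 bit 6; 2 bits remain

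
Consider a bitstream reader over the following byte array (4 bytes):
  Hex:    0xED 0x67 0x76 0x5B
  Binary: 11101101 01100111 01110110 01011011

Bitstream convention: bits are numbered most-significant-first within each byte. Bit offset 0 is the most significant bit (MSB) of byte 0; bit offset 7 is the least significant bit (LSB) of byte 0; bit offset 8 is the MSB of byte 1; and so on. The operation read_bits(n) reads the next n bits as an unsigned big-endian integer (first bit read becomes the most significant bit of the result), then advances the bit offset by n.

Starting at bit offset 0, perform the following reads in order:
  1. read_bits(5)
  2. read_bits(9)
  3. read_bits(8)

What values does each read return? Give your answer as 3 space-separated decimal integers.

Answer: 29 345 221

Derivation:
Read 1: bits[0:5] width=5 -> value=29 (bin 11101); offset now 5 = byte 0 bit 5; 27 bits remain
Read 2: bits[5:14] width=9 -> value=345 (bin 101011001); offset now 14 = byte 1 bit 6; 18 bits remain
Read 3: bits[14:22] width=8 -> value=221 (bin 11011101); offset now 22 = byte 2 bit 6; 10 bits remain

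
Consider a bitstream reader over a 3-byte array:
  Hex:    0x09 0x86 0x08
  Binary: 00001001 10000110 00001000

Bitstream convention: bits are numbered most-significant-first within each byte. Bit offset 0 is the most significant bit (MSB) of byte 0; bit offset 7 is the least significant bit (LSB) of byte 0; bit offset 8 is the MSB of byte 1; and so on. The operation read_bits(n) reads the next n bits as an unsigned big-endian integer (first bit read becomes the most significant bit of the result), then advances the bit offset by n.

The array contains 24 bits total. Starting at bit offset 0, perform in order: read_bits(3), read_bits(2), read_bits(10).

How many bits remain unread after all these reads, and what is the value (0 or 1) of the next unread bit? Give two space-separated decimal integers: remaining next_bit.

Read 1: bits[0:3] width=3 -> value=0 (bin 000); offset now 3 = byte 0 bit 3; 21 bits remain
Read 2: bits[3:5] width=2 -> value=1 (bin 01); offset now 5 = byte 0 bit 5; 19 bits remain
Read 3: bits[5:15] width=10 -> value=195 (bin 0011000011); offset now 15 = byte 1 bit 7; 9 bits remain

Answer: 9 0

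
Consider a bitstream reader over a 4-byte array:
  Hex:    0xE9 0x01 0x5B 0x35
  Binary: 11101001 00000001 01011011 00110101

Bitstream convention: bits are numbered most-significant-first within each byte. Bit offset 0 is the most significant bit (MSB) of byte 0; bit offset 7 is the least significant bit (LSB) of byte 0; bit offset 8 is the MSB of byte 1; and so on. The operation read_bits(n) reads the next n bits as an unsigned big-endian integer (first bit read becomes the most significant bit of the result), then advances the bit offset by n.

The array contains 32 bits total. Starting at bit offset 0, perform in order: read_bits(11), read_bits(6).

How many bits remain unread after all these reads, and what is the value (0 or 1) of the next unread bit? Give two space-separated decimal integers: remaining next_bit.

Answer: 15 1

Derivation:
Read 1: bits[0:11] width=11 -> value=1864 (bin 11101001000); offset now 11 = byte 1 bit 3; 21 bits remain
Read 2: bits[11:17] width=6 -> value=2 (bin 000010); offset now 17 = byte 2 bit 1; 15 bits remain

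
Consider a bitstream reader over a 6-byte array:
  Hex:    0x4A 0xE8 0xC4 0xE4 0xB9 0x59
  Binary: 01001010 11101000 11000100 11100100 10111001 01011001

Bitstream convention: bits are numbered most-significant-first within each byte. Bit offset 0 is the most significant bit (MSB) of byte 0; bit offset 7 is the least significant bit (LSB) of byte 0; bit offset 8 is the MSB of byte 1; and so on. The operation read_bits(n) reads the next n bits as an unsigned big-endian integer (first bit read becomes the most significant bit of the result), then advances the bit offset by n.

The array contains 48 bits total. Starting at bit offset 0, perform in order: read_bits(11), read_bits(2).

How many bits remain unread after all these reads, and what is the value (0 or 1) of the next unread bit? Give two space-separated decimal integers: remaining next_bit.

Answer: 35 0

Derivation:
Read 1: bits[0:11] width=11 -> value=599 (bin 01001010111); offset now 11 = byte 1 bit 3; 37 bits remain
Read 2: bits[11:13] width=2 -> value=1 (bin 01); offset now 13 = byte 1 bit 5; 35 bits remain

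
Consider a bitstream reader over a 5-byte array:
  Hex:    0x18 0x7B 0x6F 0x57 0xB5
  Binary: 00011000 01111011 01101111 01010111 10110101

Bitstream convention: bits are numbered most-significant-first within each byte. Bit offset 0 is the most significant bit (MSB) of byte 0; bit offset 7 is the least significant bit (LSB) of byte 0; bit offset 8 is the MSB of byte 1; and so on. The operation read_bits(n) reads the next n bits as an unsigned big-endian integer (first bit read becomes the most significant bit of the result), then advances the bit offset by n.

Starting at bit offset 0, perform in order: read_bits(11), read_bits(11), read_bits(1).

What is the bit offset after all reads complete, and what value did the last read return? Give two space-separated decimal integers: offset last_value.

Answer: 23 1

Derivation:
Read 1: bits[0:11] width=11 -> value=195 (bin 00011000011); offset now 11 = byte 1 bit 3; 29 bits remain
Read 2: bits[11:22] width=11 -> value=1755 (bin 11011011011); offset now 22 = byte 2 bit 6; 18 bits remain
Read 3: bits[22:23] width=1 -> value=1 (bin 1); offset now 23 = byte 2 bit 7; 17 bits remain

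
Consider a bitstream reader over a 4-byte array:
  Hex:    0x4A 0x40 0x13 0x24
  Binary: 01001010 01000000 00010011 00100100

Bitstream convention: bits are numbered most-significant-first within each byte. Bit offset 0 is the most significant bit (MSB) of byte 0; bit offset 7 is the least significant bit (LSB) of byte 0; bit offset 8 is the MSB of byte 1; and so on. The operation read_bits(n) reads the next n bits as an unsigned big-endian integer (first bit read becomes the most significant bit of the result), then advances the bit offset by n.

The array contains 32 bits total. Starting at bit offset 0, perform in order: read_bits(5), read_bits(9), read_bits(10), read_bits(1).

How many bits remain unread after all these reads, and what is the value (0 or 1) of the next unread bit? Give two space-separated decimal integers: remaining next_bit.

Read 1: bits[0:5] width=5 -> value=9 (bin 01001); offset now 5 = byte 0 bit 5; 27 bits remain
Read 2: bits[5:14] width=9 -> value=144 (bin 010010000); offset now 14 = byte 1 bit 6; 18 bits remain
Read 3: bits[14:24] width=10 -> value=19 (bin 0000010011); offset now 24 = byte 3 bit 0; 8 bits remain
Read 4: bits[24:25] width=1 -> value=0 (bin 0); offset now 25 = byte 3 bit 1; 7 bits remain

Answer: 7 0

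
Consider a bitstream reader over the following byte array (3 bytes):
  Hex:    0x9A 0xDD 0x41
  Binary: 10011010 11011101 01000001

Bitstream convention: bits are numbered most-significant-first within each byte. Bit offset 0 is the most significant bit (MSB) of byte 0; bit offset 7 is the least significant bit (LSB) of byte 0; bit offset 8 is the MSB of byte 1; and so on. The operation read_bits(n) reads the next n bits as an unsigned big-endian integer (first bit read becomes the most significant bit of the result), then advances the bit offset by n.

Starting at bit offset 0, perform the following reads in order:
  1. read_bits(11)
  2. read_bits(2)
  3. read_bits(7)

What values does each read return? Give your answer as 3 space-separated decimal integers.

Read 1: bits[0:11] width=11 -> value=1238 (bin 10011010110); offset now 11 = byte 1 bit 3; 13 bits remain
Read 2: bits[11:13] width=2 -> value=3 (bin 11); offset now 13 = byte 1 bit 5; 11 bits remain
Read 3: bits[13:20] width=7 -> value=84 (bin 1010100); offset now 20 = byte 2 bit 4; 4 bits remain

Answer: 1238 3 84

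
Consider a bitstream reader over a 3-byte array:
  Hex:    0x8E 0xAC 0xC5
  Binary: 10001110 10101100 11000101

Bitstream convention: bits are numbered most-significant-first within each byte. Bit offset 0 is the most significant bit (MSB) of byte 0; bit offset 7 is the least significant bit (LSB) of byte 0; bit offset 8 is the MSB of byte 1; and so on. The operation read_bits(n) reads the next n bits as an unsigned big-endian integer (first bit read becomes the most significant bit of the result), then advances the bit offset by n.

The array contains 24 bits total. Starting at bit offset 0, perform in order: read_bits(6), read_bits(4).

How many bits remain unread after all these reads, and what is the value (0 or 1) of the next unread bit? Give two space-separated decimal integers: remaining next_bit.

Read 1: bits[0:6] width=6 -> value=35 (bin 100011); offset now 6 = byte 0 bit 6; 18 bits remain
Read 2: bits[6:10] width=4 -> value=10 (bin 1010); offset now 10 = byte 1 bit 2; 14 bits remain

Answer: 14 1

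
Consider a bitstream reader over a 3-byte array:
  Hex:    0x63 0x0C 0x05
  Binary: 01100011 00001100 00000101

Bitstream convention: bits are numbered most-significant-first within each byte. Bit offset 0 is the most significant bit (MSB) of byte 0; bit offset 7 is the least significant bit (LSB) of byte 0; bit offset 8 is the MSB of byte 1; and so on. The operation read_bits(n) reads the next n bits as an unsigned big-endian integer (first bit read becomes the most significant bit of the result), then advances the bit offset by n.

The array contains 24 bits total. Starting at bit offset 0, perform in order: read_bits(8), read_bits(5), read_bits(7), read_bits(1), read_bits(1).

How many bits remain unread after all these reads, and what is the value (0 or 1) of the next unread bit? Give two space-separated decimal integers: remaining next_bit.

Read 1: bits[0:8] width=8 -> value=99 (bin 01100011); offset now 8 = byte 1 bit 0; 16 bits remain
Read 2: bits[8:13] width=5 -> value=1 (bin 00001); offset now 13 = byte 1 bit 5; 11 bits remain
Read 3: bits[13:20] width=7 -> value=64 (bin 1000000); offset now 20 = byte 2 bit 4; 4 bits remain
Read 4: bits[20:21] width=1 -> value=0 (bin 0); offset now 21 = byte 2 bit 5; 3 bits remain
Read 5: bits[21:22] width=1 -> value=1 (bin 1); offset now 22 = byte 2 bit 6; 2 bits remain

Answer: 2 0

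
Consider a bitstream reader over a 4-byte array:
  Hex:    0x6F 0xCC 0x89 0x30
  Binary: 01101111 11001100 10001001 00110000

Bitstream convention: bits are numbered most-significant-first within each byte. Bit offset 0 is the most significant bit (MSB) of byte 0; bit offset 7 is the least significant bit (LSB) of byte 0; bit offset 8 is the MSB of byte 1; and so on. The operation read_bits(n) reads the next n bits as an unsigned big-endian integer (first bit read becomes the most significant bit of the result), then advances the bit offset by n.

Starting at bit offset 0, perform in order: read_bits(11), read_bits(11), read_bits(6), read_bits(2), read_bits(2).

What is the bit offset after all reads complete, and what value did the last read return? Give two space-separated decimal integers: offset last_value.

Read 1: bits[0:11] width=11 -> value=894 (bin 01101111110); offset now 11 = byte 1 bit 3; 21 bits remain
Read 2: bits[11:22] width=11 -> value=802 (bin 01100100010); offset now 22 = byte 2 bit 6; 10 bits remain
Read 3: bits[22:28] width=6 -> value=19 (bin 010011); offset now 28 = byte 3 bit 4; 4 bits remain
Read 4: bits[28:30] width=2 -> value=0 (bin 00); offset now 30 = byte 3 bit 6; 2 bits remain
Read 5: bits[30:32] width=2 -> value=0 (bin 00); offset now 32 = byte 4 bit 0; 0 bits remain

Answer: 32 0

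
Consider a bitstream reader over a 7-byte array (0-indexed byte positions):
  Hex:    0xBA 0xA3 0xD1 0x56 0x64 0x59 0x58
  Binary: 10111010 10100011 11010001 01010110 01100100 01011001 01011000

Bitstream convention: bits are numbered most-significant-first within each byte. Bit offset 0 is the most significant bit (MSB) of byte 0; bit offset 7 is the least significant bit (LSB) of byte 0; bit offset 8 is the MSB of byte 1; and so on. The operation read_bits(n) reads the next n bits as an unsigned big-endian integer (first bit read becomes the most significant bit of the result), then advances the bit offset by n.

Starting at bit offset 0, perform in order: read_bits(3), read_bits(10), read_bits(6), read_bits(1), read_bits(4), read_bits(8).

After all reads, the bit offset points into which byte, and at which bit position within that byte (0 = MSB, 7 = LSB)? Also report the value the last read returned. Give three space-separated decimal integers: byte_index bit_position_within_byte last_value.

Read 1: bits[0:3] width=3 -> value=5 (bin 101); offset now 3 = byte 0 bit 3; 53 bits remain
Read 2: bits[3:13] width=10 -> value=852 (bin 1101010100); offset now 13 = byte 1 bit 5; 43 bits remain
Read 3: bits[13:19] width=6 -> value=30 (bin 011110); offset now 19 = byte 2 bit 3; 37 bits remain
Read 4: bits[19:20] width=1 -> value=1 (bin 1); offset now 20 = byte 2 bit 4; 36 bits remain
Read 5: bits[20:24] width=4 -> value=1 (bin 0001); offset now 24 = byte 3 bit 0; 32 bits remain
Read 6: bits[24:32] width=8 -> value=86 (bin 01010110); offset now 32 = byte 4 bit 0; 24 bits remain

Answer: 4 0 86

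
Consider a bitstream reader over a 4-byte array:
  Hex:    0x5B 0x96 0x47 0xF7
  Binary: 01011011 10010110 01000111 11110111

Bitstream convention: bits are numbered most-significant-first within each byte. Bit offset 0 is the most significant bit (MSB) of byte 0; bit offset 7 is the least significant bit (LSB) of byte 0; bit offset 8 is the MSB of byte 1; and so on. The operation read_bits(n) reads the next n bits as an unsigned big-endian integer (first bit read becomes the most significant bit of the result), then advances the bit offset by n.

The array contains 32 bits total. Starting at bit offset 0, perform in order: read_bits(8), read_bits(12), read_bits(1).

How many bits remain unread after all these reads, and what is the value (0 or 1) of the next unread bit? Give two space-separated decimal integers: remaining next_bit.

Read 1: bits[0:8] width=8 -> value=91 (bin 01011011); offset now 8 = byte 1 bit 0; 24 bits remain
Read 2: bits[8:20] width=12 -> value=2404 (bin 100101100100); offset now 20 = byte 2 bit 4; 12 bits remain
Read 3: bits[20:21] width=1 -> value=0 (bin 0); offset now 21 = byte 2 bit 5; 11 bits remain

Answer: 11 1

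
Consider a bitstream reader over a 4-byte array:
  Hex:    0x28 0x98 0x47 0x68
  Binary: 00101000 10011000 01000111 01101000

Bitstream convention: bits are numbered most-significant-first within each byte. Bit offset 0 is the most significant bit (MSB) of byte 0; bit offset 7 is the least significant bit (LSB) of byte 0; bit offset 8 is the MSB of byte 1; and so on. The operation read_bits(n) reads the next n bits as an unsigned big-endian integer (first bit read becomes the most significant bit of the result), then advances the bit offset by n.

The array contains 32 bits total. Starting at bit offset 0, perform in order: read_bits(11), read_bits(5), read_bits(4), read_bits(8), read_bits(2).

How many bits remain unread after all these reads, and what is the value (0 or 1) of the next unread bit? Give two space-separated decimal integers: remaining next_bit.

Read 1: bits[0:11] width=11 -> value=324 (bin 00101000100); offset now 11 = byte 1 bit 3; 21 bits remain
Read 2: bits[11:16] width=5 -> value=24 (bin 11000); offset now 16 = byte 2 bit 0; 16 bits remain
Read 3: bits[16:20] width=4 -> value=4 (bin 0100); offset now 20 = byte 2 bit 4; 12 bits remain
Read 4: bits[20:28] width=8 -> value=118 (bin 01110110); offset now 28 = byte 3 bit 4; 4 bits remain
Read 5: bits[28:30] width=2 -> value=2 (bin 10); offset now 30 = byte 3 bit 6; 2 bits remain

Answer: 2 0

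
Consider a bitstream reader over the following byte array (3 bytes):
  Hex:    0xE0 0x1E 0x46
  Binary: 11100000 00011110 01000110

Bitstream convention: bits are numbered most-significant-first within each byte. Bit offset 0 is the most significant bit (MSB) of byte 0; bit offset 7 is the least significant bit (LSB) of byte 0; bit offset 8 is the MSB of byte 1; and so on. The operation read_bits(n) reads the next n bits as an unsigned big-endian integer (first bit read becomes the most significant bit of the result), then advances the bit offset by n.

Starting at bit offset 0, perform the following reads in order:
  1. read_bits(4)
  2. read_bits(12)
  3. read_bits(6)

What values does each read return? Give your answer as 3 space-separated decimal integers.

Answer: 14 30 17

Derivation:
Read 1: bits[0:4] width=4 -> value=14 (bin 1110); offset now 4 = byte 0 bit 4; 20 bits remain
Read 2: bits[4:16] width=12 -> value=30 (bin 000000011110); offset now 16 = byte 2 bit 0; 8 bits remain
Read 3: bits[16:22] width=6 -> value=17 (bin 010001); offset now 22 = byte 2 bit 6; 2 bits remain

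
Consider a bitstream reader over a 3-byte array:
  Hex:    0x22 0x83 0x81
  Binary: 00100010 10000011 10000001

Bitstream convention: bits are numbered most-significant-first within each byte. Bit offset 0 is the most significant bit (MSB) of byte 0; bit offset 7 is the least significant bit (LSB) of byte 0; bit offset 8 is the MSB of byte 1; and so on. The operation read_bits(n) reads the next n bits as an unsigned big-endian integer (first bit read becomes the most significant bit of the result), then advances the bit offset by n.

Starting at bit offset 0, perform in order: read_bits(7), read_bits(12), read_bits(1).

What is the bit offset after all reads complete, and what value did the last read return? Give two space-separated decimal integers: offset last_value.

Answer: 20 0

Derivation:
Read 1: bits[0:7] width=7 -> value=17 (bin 0010001); offset now 7 = byte 0 bit 7; 17 bits remain
Read 2: bits[7:19] width=12 -> value=1052 (bin 010000011100); offset now 19 = byte 2 bit 3; 5 bits remain
Read 3: bits[19:20] width=1 -> value=0 (bin 0); offset now 20 = byte 2 bit 4; 4 bits remain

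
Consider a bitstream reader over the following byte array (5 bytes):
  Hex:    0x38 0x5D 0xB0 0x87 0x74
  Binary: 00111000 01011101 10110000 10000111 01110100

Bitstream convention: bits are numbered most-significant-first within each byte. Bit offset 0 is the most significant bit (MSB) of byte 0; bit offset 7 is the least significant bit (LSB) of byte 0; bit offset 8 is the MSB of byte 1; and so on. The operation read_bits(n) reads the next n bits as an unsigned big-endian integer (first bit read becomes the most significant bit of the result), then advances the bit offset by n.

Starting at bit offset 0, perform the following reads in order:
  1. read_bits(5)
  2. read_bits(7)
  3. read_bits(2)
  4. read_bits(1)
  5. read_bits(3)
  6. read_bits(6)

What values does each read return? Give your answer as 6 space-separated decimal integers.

Answer: 7 5 3 0 6 48

Derivation:
Read 1: bits[0:5] width=5 -> value=7 (bin 00111); offset now 5 = byte 0 bit 5; 35 bits remain
Read 2: bits[5:12] width=7 -> value=5 (bin 0000101); offset now 12 = byte 1 bit 4; 28 bits remain
Read 3: bits[12:14] width=2 -> value=3 (bin 11); offset now 14 = byte 1 bit 6; 26 bits remain
Read 4: bits[14:15] width=1 -> value=0 (bin 0); offset now 15 = byte 1 bit 7; 25 bits remain
Read 5: bits[15:18] width=3 -> value=6 (bin 110); offset now 18 = byte 2 bit 2; 22 bits remain
Read 6: bits[18:24] width=6 -> value=48 (bin 110000); offset now 24 = byte 3 bit 0; 16 bits remain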